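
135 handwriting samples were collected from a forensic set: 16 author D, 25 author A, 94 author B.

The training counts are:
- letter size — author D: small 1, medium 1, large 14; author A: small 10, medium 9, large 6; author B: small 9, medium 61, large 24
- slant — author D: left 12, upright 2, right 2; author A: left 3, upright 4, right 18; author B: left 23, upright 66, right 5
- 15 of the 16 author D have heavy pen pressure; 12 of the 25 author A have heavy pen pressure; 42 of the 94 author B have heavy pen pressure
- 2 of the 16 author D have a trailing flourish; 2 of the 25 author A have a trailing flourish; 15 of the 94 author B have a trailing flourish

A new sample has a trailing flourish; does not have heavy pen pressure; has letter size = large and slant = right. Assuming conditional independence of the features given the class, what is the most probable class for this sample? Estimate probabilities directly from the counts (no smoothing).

author D: (16/135) × (14/16) × (2/16) × (1/16) × (2/16) ≈ 0.000101273
author A: (25/135) × (6/25) × (18/25) × (13/25) × (2/25) = 0.0013312
author B: (94/135) × (24/94) × (5/94) × (52/94) × (15/94) ≈ 0.000834754
Highest score → author A.

author A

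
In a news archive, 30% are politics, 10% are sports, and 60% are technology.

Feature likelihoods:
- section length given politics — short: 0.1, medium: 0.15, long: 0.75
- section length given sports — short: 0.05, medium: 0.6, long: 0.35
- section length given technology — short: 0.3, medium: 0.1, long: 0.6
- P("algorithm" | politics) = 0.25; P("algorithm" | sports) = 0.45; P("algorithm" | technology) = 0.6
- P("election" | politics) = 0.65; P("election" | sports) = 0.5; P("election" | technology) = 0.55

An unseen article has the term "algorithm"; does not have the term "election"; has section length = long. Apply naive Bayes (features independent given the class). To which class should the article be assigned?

technology

politics: 0.3 × 0.75 × 0.25 × (1−0.65) = 0.0196875
sports: 0.1 × 0.35 × 0.45 × (1−0.5) = 0.007875
technology: 0.6 × 0.6 × 0.6 × (1−0.55) = 0.0972
Highest score → technology.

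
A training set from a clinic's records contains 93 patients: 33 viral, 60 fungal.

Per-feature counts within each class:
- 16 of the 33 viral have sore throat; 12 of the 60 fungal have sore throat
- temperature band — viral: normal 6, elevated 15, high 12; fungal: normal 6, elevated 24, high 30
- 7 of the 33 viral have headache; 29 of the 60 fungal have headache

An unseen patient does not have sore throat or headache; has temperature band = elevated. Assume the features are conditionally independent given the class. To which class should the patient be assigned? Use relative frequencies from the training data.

viral: (33/93) × (17/33) × (15/33) × (26/33) ≈ 0.065464
fungal: (60/93) × (48/60) × (24/60) × (31/60) ≈ 0.106667
Highest score → fungal.

fungal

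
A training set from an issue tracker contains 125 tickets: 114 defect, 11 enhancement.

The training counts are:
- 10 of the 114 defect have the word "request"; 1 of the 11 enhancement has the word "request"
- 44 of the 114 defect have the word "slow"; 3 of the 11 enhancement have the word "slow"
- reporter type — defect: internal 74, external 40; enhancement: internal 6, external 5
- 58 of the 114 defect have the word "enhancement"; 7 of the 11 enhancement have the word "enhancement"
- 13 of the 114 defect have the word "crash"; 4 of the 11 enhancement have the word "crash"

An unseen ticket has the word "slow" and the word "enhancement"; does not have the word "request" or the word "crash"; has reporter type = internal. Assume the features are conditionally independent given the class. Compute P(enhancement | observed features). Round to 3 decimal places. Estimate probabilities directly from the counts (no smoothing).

0.049

defect: (114/125) × (104/114) × (44/114) × (74/114) × (58/114) × (101/114) ≈ 0.0939588
enhancement: (11/125) × (10/11) × (3/11) × (6/11) × (7/11) × (7/11) ≈ 0.00481934
P(enhancement | x) = 0.00481934 / 0.09877814 ≈ 0.049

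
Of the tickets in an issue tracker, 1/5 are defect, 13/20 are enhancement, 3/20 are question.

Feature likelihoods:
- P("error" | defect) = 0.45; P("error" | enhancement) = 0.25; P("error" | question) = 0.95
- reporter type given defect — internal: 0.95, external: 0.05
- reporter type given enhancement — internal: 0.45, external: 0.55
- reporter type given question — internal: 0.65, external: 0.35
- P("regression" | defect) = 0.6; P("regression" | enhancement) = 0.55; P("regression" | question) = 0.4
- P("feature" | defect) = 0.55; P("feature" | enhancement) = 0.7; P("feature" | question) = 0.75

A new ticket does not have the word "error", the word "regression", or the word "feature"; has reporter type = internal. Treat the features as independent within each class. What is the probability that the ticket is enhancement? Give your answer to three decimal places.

0.602

defect: 0.2 × (1−0.45) × 0.95 × (1−0.6) × (1−0.55) = 0.01881
enhancement: 0.65 × (1−0.25) × 0.45 × (1−0.55) × (1−0.7) = 0.029615625
question: 0.15 × (1−0.95) × 0.65 × (1−0.4) × (1−0.75) = 0.00073125
P(enhancement | x) = 0.029615625 / 0.049156875 ≈ 0.602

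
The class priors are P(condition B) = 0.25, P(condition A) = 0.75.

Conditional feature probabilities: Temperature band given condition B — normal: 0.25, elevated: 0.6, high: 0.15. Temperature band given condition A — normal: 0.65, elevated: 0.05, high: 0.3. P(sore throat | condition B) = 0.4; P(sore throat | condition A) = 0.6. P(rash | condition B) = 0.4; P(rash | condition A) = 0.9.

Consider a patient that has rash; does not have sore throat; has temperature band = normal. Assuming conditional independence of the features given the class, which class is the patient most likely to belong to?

condition B: 0.25 × 0.25 × (1−0.4) × 0.4 = 0.015
condition A: 0.75 × 0.65 × (1−0.6) × 0.9 = 0.1755
Highest score → condition A.

condition A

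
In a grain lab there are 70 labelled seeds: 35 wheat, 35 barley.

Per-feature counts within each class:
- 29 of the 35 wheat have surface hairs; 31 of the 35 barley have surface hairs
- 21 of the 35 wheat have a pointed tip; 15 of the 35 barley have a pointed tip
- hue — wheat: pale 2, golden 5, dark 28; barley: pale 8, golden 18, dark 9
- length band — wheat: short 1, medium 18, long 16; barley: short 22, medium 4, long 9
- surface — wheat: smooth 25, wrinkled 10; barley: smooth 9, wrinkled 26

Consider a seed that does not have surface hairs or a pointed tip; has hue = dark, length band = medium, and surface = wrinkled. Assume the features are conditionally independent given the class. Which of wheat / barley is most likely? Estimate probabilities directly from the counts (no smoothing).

wheat: (35/70) × (6/35) × (14/35) × (28/35) × (18/35) × (10/35) ≈ 0.00403032
barley: (35/70) × (4/35) × (20/35) × (9/35) × (4/35) × (26/35) ≈ 0.000712846
Highest score → wheat.

wheat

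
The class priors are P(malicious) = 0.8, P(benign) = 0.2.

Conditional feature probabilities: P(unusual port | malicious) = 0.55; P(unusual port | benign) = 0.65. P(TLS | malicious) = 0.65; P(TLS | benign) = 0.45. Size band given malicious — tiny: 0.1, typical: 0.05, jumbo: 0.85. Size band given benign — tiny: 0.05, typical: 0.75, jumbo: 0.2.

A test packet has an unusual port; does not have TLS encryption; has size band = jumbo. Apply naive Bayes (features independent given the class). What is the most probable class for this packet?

malicious: 0.8 × 0.55 × (1−0.65) × 0.85 = 0.1309
benign: 0.2 × 0.65 × (1−0.45) × 0.2 = 0.0143
Highest score → malicious.

malicious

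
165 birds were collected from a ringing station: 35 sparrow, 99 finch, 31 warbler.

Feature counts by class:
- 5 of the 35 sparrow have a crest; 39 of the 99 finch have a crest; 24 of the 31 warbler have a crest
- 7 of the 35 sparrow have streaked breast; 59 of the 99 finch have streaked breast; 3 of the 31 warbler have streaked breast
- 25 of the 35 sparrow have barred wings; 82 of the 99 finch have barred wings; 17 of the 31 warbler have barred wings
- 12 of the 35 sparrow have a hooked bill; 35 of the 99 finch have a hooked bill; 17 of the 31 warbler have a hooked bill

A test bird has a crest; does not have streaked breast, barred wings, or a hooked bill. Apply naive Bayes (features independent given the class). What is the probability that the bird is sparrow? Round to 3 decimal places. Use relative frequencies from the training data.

sparrow: (35/165) × (5/35) × (28/35) × (10/35) × (23/35) ≈ 0.00455164
finch: (99/165) × (39/99) × (40/99) × (17/99) × (64/99) ≈ 0.0106014
warbler: (31/165) × (24/31) × (28/31) × (14/31) × (14/31) ≈ 0.0267952
P(sparrow | x) = 0.00455164 / 0.04194824 ≈ 0.109

0.109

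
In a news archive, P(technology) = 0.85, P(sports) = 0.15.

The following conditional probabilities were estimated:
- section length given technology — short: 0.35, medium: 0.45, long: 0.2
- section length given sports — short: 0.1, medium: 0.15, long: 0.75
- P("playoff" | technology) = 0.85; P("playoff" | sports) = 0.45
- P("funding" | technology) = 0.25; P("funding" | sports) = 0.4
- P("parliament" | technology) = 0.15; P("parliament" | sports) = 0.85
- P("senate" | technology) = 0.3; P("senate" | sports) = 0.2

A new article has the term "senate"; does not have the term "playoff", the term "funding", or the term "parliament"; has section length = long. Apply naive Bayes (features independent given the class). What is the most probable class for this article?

technology

technology: 0.85 × 0.2 × (1−0.85) × (1−0.25) × (1−0.15) × 0.3 = 0.004876875
sports: 0.15 × 0.75 × (1−0.45) × (1−0.4) × (1−0.85) × 0.2 = 0.00111375
Highest score → technology.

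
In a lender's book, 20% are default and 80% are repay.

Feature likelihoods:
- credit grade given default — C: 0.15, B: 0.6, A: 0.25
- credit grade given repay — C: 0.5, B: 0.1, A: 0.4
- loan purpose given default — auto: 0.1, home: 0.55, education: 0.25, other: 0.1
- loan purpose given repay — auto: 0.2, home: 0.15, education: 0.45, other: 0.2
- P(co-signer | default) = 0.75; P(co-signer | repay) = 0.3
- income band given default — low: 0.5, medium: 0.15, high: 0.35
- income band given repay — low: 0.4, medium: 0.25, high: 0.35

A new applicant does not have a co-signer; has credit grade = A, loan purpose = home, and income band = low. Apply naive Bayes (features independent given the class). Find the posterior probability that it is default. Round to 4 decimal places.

0.2037

default: 0.2 × 0.25 × 0.55 × (1−0.75) × 0.5 = 0.0034375
repay: 0.8 × 0.4 × 0.15 × (1−0.3) × 0.4 = 0.01344
P(default | x) = 0.0034375 / 0.0168775 ≈ 0.2037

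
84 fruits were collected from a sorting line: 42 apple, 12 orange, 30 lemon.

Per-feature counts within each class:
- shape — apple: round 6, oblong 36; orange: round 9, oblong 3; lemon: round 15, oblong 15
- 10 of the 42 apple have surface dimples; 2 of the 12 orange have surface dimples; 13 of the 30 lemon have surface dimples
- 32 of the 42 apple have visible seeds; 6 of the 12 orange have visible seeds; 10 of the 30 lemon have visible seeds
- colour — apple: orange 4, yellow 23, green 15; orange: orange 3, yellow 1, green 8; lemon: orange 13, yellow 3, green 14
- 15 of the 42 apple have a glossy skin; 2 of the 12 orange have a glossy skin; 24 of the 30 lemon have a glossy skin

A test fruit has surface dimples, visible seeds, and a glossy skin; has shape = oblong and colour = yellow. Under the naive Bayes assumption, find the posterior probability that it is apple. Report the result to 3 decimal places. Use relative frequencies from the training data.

0.878

apple: (42/84) × (36/42) × (10/42) × (32/42) × (23/42) × (15/42) ≈ 0.0152053
orange: (12/84) × (3/12) × (2/12) × (6/12) × (1/12) × (2/12) ≈ 0.000041336
lemon: (30/84) × (15/30) × (13/30) × (10/30) × (3/30) × (24/30) ≈ 0.00206349
P(apple | x) = 0.0152053 / 0.017310126 ≈ 0.878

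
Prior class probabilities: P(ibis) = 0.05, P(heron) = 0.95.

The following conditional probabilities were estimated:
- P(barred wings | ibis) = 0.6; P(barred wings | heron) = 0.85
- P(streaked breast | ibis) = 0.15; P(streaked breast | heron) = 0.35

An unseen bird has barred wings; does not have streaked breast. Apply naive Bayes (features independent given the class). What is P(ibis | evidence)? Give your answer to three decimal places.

ibis: 0.05 × 0.6 × (1−0.15) = 0.0255
heron: 0.95 × 0.85 × (1−0.35) = 0.524875
P(ibis | x) = 0.0255 / 0.550375 ≈ 0.046

0.046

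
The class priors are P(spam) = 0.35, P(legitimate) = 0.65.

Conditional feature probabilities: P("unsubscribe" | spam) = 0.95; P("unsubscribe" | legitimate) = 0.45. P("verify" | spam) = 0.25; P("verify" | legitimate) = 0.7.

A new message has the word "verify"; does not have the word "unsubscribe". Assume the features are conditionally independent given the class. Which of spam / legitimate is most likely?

spam: 0.35 × (1−0.95) × 0.25 = 0.004375
legitimate: 0.65 × (1−0.45) × 0.7 = 0.25025
Highest score → legitimate.

legitimate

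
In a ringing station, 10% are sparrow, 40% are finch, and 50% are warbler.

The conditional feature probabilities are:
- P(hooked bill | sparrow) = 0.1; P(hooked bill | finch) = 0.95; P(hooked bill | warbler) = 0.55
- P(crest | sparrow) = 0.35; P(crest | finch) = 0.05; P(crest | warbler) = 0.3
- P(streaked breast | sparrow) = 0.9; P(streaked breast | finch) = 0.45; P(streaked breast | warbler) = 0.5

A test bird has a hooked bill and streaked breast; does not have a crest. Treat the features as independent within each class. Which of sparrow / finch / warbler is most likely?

sparrow: 0.1 × 0.1 × (1−0.35) × 0.9 = 0.00585
finch: 0.4 × 0.95 × (1−0.05) × 0.45 = 0.16245
warbler: 0.5 × 0.55 × (1−0.3) × 0.5 = 0.09625
Highest score → finch.

finch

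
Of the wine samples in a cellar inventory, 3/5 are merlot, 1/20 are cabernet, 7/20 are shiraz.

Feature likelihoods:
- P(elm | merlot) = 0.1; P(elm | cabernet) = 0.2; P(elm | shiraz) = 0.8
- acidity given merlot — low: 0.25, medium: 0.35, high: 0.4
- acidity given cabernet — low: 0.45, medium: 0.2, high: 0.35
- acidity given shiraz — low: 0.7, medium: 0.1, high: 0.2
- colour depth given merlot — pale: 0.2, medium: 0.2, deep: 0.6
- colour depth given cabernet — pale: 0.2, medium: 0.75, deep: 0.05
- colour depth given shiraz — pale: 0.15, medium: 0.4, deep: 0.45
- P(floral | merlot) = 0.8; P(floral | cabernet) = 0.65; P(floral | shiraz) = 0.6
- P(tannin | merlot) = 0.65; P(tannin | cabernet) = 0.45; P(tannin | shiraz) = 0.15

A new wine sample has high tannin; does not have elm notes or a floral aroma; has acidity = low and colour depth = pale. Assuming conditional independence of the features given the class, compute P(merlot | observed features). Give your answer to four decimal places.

merlot: 0.6 × (1−0.1) × 0.25 × 0.2 × (1−0.8) × 0.65 = 0.00351
cabernet: 0.05 × (1−0.2) × 0.45 × 0.2 × (1−0.65) × 0.45 = 0.000567
shiraz: 0.35 × (1−0.8) × 0.7 × 0.15 × (1−0.6) × 0.15 = 0.000441
P(merlot | x) = 0.00351 / 0.004518 ≈ 0.7769

0.7769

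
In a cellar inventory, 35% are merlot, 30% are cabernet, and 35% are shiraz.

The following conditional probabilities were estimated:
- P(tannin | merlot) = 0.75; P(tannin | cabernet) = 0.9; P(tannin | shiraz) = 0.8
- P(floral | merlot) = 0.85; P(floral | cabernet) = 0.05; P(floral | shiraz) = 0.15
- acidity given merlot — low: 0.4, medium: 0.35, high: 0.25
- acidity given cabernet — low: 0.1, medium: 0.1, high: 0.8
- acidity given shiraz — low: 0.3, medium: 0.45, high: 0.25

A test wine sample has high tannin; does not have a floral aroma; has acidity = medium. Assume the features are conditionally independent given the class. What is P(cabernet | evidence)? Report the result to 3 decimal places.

merlot: 0.35 × 0.75 × (1−0.85) × 0.35 = 0.01378125
cabernet: 0.3 × 0.9 × (1−0.05) × 0.1 = 0.02565
shiraz: 0.35 × 0.8 × (1−0.15) × 0.45 = 0.1071
P(cabernet | x) = 0.02565 / 0.14653125 ≈ 0.175

0.175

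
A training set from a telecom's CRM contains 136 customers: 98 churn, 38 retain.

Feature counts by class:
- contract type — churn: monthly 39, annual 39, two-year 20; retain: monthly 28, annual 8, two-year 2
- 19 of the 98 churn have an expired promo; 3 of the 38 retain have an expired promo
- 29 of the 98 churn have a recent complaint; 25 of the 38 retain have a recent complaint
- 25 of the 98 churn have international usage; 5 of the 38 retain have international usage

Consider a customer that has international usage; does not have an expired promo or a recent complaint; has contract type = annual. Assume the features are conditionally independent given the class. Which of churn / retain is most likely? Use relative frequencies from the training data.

churn: (98/136) × (39/98) × (79/98) × (69/98) × (25/98) ≈ 0.0415206
retain: (38/136) × (8/38) × (35/38) × (13/38) × (5/38) ≈ 0.00243883
Highest score → churn.

churn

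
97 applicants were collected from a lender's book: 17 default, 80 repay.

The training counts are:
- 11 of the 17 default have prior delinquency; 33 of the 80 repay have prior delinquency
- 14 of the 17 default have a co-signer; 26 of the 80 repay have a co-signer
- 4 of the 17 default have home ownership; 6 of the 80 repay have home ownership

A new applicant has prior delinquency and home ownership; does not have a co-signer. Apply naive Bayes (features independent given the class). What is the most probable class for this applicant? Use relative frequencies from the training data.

default: (17/97) × (11/17) × (3/17) × (4/17) ≈ 0.00470874
repay: (80/97) × (33/80) × (54/80) × (6/80) ≈ 0.0172229
Highest score → repay.

repay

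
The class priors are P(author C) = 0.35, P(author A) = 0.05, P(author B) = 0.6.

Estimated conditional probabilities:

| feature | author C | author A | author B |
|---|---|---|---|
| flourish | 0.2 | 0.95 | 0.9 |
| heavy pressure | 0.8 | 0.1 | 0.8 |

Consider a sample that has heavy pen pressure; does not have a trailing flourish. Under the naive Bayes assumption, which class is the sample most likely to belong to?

author C

author C: 0.35 × (1−0.2) × 0.8 = 0.224
author A: 0.05 × (1−0.95) × 0.1 = 0.00025
author B: 0.6 × (1−0.9) × 0.8 = 0.048
Highest score → author C.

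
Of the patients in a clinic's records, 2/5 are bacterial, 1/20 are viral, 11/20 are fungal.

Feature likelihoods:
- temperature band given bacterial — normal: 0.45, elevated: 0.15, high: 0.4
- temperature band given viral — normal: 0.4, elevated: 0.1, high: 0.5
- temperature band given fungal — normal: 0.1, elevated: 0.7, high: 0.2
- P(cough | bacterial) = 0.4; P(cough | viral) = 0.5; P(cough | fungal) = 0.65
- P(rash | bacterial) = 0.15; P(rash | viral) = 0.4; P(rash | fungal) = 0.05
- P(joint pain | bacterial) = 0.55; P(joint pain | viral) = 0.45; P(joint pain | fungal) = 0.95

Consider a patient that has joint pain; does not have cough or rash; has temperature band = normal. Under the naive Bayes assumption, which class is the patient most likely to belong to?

bacterial: 0.4 × 0.45 × (1−0.4) × (1−0.15) × 0.55 = 0.05049
viral: 0.05 × 0.4 × (1−0.5) × (1−0.4) × 0.45 = 0.0027
fungal: 0.55 × 0.1 × (1−0.65) × (1−0.05) × 0.95 = 0.017373125
Highest score → bacterial.

bacterial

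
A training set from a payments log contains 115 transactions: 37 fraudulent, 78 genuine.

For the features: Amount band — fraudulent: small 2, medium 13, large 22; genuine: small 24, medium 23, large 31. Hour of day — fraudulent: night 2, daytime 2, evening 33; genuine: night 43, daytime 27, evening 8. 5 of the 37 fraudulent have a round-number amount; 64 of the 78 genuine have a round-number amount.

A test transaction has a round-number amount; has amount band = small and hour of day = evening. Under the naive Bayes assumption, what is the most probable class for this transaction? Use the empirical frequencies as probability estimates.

genuine

fraudulent: (37/115) × (2/37) × (33/37) × (5/37) ≈ 0.0020961
genuine: (78/115) × (24/78) × (8/78) × (64/78) ≈ 0.0175628
Highest score → genuine.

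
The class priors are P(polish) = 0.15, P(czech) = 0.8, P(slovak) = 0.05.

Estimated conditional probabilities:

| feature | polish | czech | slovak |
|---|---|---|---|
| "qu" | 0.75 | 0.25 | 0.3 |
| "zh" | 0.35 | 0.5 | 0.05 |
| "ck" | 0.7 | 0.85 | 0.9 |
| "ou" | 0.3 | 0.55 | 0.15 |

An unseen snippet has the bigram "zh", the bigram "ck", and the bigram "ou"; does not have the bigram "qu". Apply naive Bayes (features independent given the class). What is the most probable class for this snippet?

polish: 0.15 × (1−0.75) × 0.35 × 0.7 × 0.3 = 0.00275625
czech: 0.8 × (1−0.25) × 0.5 × 0.85 × 0.55 = 0.14025
slovak: 0.05 × (1−0.3) × 0.05 × 0.9 × 0.15 = 0.00023625
Highest score → czech.

czech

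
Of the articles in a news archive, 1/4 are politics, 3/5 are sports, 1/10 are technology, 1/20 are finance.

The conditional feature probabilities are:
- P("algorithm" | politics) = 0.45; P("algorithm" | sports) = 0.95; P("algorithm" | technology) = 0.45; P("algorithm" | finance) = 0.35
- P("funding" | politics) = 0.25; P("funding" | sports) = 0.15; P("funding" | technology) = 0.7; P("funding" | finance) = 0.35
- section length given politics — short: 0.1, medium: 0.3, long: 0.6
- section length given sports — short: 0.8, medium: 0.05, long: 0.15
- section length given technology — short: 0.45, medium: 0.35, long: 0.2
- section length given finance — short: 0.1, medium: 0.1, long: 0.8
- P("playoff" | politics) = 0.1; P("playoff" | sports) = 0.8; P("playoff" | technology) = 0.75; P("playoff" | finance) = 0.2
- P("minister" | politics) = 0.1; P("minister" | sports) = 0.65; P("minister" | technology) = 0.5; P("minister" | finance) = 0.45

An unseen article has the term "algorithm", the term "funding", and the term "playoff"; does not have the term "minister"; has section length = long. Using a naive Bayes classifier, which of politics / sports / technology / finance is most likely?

sports

politics: 0.25 × 0.45 × 0.25 × 0.6 × 0.1 × (1−0.1) = 0.00151875
sports: 0.6 × 0.95 × 0.15 × 0.15 × 0.8 × (1−0.65) = 0.003591
technology: 0.1 × 0.45 × 0.7 × 0.2 × 0.75 × (1−0.5) = 0.0023625
finance: 0.05 × 0.35 × 0.35 × 0.8 × 0.2 × (1−0.45) = 0.000539
Highest score → sports.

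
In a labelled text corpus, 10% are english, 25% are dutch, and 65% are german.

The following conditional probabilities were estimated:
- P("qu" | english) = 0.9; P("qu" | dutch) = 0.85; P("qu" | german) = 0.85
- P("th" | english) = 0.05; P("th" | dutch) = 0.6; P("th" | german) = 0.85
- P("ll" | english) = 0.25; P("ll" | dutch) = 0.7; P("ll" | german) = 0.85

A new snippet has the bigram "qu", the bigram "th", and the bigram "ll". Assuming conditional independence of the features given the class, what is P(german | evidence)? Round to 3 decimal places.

0.815

english: 0.1 × 0.9 × 0.05 × 0.25 = 0.001125
dutch: 0.25 × 0.85 × 0.6 × 0.7 = 0.08925
german: 0.65 × 0.85 × 0.85 × 0.85 = 0.39918125
P(german | x) = 0.39918125 / 0.48955625 ≈ 0.815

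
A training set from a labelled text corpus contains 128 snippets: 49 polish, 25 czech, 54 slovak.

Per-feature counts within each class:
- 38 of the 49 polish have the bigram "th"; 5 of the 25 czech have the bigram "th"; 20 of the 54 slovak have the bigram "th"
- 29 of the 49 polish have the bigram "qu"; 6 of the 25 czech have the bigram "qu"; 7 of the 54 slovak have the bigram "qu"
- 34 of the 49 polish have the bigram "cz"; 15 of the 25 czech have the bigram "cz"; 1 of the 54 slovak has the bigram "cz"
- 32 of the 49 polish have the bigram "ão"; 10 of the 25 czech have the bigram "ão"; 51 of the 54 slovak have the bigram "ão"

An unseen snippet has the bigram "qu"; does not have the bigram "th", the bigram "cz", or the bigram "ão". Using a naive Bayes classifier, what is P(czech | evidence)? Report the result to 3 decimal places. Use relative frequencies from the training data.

0.553

polish: (49/128) × (11/49) × (29/49) × (15/49) × (17/49) ≈ 0.00540173
czech: (25/128) × (20/25) × (6/25) × (10/25) × (15/25) = 0.009
slovak: (54/128) × (34/54) × (7/54) × (53/54) × (3/54) ≈ 0.00187751
P(czech | x) = 0.009 / 0.01627924 ≈ 0.553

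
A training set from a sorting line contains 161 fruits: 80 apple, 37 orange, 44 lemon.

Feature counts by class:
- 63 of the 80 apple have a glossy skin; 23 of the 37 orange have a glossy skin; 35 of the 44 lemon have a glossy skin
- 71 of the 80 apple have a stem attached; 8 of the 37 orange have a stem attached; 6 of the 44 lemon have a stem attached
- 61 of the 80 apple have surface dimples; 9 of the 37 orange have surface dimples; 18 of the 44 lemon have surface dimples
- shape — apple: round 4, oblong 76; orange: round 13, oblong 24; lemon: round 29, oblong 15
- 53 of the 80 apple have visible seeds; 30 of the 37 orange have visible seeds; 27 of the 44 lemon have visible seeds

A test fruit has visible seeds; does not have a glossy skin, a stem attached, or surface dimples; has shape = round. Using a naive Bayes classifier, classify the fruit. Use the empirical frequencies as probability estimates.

apple: (80/161) × (17/80) × (9/80) × (19/80) × (4/80) × (53/80) ≈ 0.0000934534
orange: (37/161) × (14/37) × (29/37) × (28/37) × (13/37) × (30/37) ≈ 0.0146932
lemon: (44/161) × (9/44) × (38/44) × (26/44) × (29/44) × (27/44) ≈ 0.0115378
Highest score → orange.

orange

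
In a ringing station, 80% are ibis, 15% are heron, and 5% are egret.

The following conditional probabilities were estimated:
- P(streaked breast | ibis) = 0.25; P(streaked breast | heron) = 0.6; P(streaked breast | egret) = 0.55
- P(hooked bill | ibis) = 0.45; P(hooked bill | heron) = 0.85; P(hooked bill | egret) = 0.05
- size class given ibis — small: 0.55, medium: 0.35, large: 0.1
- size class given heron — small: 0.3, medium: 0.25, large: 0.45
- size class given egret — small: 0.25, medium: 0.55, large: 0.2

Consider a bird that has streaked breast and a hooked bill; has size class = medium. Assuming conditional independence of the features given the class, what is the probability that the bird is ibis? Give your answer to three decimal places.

ibis: 0.8 × 0.25 × 0.45 × 0.35 = 0.0315
heron: 0.15 × 0.6 × 0.85 × 0.25 = 0.019125
egret: 0.05 × 0.55 × 0.05 × 0.55 = 0.00075625
P(ibis | x) = 0.0315 / 0.05138125 ≈ 0.613

0.613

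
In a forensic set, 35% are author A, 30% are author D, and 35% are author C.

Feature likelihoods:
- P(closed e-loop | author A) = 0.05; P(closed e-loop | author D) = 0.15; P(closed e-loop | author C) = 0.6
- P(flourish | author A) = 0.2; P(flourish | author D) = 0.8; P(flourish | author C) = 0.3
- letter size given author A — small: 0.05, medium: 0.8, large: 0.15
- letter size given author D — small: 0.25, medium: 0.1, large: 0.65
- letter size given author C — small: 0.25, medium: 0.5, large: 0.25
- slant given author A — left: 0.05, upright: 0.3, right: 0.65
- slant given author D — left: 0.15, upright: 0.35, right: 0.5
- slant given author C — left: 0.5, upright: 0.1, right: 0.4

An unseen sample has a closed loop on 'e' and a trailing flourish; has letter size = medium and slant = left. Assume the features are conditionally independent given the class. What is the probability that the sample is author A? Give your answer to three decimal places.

author A: 0.35 × 0.05 × 0.2 × 0.8 × 0.05 = 0.00014
author D: 0.3 × 0.15 × 0.8 × 0.1 × 0.15 = 0.00054
author C: 0.35 × 0.6 × 0.3 × 0.5 × 0.5 = 0.01575
P(author A | x) = 0.00014 / 0.01643 ≈ 0.009

0.009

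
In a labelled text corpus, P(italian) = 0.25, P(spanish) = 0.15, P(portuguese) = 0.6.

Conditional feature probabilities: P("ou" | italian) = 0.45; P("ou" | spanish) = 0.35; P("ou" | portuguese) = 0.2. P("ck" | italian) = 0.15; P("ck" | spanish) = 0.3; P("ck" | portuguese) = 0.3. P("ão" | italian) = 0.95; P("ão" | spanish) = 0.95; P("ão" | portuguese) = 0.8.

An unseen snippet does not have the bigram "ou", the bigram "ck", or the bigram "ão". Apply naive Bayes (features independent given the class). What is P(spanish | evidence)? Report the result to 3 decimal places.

0.045

italian: 0.25 × (1−0.45) × (1−0.15) × (1−0.95) = 0.00584375
spanish: 0.15 × (1−0.35) × (1−0.3) × (1−0.95) = 0.0034125
portuguese: 0.6 × (1−0.2) × (1−0.3) × (1−0.8) = 0.0672
P(spanish | x) = 0.0034125 / 0.07645625 ≈ 0.045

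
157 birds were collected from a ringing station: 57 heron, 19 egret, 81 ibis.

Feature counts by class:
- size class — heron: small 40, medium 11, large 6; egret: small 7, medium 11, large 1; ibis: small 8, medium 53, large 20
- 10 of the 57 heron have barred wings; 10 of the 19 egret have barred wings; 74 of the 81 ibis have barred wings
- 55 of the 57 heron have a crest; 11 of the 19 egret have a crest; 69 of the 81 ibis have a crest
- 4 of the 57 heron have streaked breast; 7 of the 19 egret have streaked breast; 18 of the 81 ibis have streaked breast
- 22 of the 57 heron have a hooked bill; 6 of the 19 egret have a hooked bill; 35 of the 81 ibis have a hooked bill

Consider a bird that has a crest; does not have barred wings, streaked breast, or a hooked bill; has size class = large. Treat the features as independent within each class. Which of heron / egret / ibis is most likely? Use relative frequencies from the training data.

heron: (57/157) × (6/57) × (47/57) × (55/57) × (53/57) × (35/57) ≈ 0.0173603
egret: (19/157) × (1/19) × (9/19) × (11/19) × (12/19) × (13/19) ≈ 0.000754824
ibis: (81/157) × (20/81) × (7/81) × (69/81) × (63/81) × (46/81) ≈ 0.00414224
Highest score → heron.

heron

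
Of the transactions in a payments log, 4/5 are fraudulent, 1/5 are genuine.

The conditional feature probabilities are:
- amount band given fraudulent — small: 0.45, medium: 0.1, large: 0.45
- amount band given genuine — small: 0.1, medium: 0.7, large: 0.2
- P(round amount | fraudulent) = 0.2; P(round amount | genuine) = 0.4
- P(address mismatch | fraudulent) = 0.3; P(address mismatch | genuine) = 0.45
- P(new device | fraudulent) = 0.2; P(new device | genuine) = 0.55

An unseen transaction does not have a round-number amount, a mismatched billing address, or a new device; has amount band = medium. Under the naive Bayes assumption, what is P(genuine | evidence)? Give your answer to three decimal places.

0.367

fraudulent: 0.8 × 0.1 × (1−0.2) × (1−0.3) × (1−0.2) = 0.03584
genuine: 0.2 × 0.7 × (1−0.4) × (1−0.45) × (1−0.55) = 0.02079
P(genuine | x) = 0.02079 / 0.05663 ≈ 0.367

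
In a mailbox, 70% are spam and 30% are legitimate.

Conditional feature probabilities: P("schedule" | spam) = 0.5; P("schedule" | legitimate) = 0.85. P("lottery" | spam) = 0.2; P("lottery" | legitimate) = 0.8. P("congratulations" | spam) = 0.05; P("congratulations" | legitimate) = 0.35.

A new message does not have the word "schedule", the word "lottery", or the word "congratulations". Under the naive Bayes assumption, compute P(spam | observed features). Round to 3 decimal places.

spam: 0.7 × (1−0.5) × (1−0.2) × (1−0.05) = 0.266
legitimate: 0.3 × (1−0.85) × (1−0.8) × (1−0.35) = 0.00585
P(spam | x) = 0.266 / 0.27185 ≈ 0.978

0.978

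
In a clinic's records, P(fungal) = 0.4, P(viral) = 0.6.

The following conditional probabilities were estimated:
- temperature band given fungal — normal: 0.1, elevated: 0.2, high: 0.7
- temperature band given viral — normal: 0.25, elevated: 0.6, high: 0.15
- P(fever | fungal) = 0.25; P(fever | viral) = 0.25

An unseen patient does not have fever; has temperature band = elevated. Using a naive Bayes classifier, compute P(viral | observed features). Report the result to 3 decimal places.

fungal: 0.4 × 0.2 × (1−0.25) = 0.06
viral: 0.6 × 0.6 × (1−0.25) = 0.27
P(viral | x) = 0.27 / 0.33 ≈ 0.818

0.818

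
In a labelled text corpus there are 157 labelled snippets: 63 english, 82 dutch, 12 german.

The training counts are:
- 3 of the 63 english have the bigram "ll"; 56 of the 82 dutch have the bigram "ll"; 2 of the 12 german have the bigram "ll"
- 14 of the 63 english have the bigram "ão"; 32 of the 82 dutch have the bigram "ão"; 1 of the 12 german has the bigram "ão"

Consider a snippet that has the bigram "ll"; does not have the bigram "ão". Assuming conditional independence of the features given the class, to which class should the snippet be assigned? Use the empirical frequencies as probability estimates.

dutch

english: (63/157) × (3/63) × (49/63) ≈ 0.014862
dutch: (82/157) × (56/82) × (50/82) ≈ 0.217493
german: (12/157) × (2/12) × (11/12) ≈ 0.0116773
Highest score → dutch.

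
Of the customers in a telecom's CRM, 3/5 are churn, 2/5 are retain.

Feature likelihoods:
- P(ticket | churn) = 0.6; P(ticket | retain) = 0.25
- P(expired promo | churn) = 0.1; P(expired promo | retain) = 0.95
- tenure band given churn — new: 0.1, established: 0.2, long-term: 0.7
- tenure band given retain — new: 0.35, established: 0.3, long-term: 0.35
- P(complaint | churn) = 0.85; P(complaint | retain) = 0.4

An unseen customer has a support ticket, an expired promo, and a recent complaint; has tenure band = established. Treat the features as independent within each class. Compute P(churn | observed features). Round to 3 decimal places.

0.349

churn: 0.6 × 0.6 × 0.1 × 0.2 × 0.85 = 0.00612
retain: 0.4 × 0.25 × 0.95 × 0.3 × 0.4 = 0.0114
P(churn | x) = 0.00612 / 0.01752 ≈ 0.349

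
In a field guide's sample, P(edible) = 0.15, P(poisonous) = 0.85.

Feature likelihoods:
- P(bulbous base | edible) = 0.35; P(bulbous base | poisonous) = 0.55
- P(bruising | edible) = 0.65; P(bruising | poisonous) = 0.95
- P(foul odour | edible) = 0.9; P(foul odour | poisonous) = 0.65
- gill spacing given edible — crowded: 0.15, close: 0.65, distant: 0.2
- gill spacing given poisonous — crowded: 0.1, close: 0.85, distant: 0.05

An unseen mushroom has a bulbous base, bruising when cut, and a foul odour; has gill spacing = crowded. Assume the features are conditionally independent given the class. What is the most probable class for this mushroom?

edible: 0.15 × 0.35 × 0.65 × 0.9 × 0.15 = 0.004606875
poisonous: 0.85 × 0.55 × 0.95 × 0.65 × 0.1 = 0.028868125
Highest score → poisonous.

poisonous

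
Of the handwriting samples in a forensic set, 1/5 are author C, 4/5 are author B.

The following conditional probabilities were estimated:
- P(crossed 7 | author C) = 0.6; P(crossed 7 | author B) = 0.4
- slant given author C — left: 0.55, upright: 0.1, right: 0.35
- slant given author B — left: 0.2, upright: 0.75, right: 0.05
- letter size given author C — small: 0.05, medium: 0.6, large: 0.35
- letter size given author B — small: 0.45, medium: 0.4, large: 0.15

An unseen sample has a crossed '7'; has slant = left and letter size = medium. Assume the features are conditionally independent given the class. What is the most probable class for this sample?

author C

author C: 0.2 × 0.6 × 0.55 × 0.6 = 0.0396
author B: 0.8 × 0.4 × 0.2 × 0.4 = 0.0256
Highest score → author C.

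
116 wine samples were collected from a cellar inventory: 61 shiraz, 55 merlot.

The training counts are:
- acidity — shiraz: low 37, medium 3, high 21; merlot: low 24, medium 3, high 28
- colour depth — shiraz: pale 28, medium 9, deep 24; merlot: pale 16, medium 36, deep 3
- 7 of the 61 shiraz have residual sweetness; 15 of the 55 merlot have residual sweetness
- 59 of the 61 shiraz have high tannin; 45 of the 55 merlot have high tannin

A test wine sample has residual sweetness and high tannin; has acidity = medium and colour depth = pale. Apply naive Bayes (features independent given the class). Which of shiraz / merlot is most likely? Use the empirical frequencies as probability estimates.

merlot

shiraz: (61/116) × (3/61) × (28/61) × (7/61) × (59/61) ≈ 0.00131759
merlot: (55/116) × (3/55) × (16/55) × (15/55) × (45/55) ≈ 0.0016788
Highest score → merlot.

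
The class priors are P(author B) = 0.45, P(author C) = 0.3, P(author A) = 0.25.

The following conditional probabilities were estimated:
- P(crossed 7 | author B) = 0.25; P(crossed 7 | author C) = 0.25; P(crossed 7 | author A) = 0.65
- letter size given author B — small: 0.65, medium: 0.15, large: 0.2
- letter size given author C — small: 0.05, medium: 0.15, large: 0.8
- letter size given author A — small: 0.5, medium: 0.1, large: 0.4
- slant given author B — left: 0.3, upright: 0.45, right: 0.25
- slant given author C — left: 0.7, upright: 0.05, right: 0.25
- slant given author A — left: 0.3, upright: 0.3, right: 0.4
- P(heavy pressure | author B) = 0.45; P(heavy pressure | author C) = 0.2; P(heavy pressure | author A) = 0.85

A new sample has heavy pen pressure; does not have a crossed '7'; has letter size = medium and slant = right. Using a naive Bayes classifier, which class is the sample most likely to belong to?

author B

author B: 0.45 × (1−0.25) × 0.15 × 0.25 × 0.45 = 0.0056953125
author C: 0.3 × (1−0.25) × 0.15 × 0.25 × 0.2 = 0.0016875
author A: 0.25 × (1−0.65) × 0.1 × 0.4 × 0.85 = 0.002975
Highest score → author B.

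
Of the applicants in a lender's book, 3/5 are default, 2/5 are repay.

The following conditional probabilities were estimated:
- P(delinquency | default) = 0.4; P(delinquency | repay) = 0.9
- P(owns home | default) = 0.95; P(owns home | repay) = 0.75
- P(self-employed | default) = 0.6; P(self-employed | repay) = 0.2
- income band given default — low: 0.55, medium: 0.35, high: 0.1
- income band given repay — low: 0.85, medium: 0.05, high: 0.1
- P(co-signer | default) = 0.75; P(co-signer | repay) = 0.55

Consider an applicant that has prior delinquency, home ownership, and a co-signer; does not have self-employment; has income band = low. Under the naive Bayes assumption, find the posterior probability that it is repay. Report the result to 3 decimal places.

0.729

default: 0.6 × 0.4 × 0.95 × (1−0.6) × 0.55 × 0.75 = 0.03762
repay: 0.4 × 0.9 × 0.75 × (1−0.2) × 0.85 × 0.55 = 0.10098
P(repay | x) = 0.10098 / 0.1386 ≈ 0.729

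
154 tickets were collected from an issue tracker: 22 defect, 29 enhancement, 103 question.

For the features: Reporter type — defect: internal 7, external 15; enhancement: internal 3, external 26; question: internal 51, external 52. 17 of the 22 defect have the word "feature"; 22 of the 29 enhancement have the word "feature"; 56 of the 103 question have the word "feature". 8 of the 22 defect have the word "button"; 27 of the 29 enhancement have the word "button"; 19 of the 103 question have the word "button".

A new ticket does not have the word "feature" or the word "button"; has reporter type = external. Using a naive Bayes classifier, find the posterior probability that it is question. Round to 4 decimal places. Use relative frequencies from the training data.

0.8815

defect: (22/154) × (15/22) × (5/22) × (14/22) ≈ 0.0140872
enhancement: (29/154) × (26/29) × (7/29) × (2/29) ≈ 0.00281051
question: (103/154) × (52/103) × (47/103) × (84/103) ≈ 0.125657
P(question | x) = 0.125657 / 0.14255471 ≈ 0.8815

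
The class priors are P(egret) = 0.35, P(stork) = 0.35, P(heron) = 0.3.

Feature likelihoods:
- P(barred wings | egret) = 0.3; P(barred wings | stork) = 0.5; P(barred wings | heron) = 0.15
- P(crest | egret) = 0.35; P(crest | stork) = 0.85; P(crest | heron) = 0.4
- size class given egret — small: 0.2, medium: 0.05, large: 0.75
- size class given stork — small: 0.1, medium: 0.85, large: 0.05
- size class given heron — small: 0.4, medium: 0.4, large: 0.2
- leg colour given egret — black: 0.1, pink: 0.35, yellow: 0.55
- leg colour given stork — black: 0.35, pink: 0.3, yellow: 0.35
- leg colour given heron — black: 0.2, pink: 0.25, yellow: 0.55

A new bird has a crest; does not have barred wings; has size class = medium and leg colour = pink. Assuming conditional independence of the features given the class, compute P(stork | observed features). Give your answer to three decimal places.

egret: 0.35 × (1−0.3) × 0.35 × 0.05 × 0.35 = 0.001500625
stork: 0.35 × (1−0.5) × 0.85 × 0.85 × 0.3 = 0.03793125
heron: 0.3 × (1−0.15) × 0.4 × 0.4 × 0.25 = 0.0102
P(stork | x) = 0.03793125 / 0.049631875 ≈ 0.764

0.764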